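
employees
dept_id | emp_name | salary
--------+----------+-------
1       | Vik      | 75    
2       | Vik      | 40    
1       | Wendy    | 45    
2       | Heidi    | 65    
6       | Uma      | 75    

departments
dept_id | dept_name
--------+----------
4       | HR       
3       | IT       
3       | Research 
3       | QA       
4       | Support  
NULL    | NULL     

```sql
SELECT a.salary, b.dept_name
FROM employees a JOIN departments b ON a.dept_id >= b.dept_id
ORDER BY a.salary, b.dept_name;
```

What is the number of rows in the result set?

5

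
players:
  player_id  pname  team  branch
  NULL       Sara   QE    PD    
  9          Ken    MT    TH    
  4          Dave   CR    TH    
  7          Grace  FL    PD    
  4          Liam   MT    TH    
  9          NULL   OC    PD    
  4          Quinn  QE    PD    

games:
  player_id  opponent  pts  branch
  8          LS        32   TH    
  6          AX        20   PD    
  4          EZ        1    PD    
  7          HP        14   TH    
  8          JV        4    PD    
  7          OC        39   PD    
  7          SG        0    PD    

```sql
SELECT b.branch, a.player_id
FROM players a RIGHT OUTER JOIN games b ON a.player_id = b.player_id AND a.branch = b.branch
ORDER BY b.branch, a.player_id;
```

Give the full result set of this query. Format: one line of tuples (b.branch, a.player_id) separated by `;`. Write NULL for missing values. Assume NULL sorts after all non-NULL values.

RIGHT JOIN keeps every row from `games`; unmatched rows get NULL for `players`'s columns.
Matching on a.player_id = b.player_id AND a.branch = b.branch. A NULL in a compared column never satisfies the condition.
Matched pairs: 3; unmatched b rows kept: 4.

(PD, 4); (PD, 7); (PD, 7); (PD, NULL); (PD, NULL); (TH, NULL); (TH, NULL)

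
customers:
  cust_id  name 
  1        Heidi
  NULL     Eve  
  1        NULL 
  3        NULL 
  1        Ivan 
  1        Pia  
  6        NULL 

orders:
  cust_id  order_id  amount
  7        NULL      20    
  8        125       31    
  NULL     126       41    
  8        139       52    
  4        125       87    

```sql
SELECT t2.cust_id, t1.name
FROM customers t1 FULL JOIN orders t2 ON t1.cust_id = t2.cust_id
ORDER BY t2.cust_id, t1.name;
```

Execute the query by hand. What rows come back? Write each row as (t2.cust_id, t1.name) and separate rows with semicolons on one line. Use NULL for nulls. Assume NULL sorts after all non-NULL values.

(4, NULL); (7, NULL); (8, NULL); (8, NULL); (NULL, Eve); (NULL, Heidi); (NULL, Ivan); (NULL, Pia); (NULL, NULL); (NULL, NULL); (NULL, NULL); (NULL, NULL)

FULL OUTER JOIN keeps every row from both sides; unmatched rows get NULL for the other side's columns.
Matching on t1.cust_id = t2.cust_id. A NULL in a compared column never satisfies the condition.
- t1[0] cust_id=1 → no match; kept with NULLs on the t2 side.
- t1[1] cust_id=NULL → no match; kept with NULLs on the t2 side.
- t1[2] cust_id=1 → no match; kept with NULLs on the t2 side.
- t1[3] cust_id=3 → no match; kept with NULLs on the t2 side.
- t1[4] cust_id=1 → no match; kept with NULLs on the t2 side.
- t1[5] cust_id=1 → no match; kept with NULLs on the t2 side.
- t1[6] cust_id=6 → no match; kept with NULLs on the t2 side.
- 5 t2 row(s) had no t1 match → kept, t1 columns NULL.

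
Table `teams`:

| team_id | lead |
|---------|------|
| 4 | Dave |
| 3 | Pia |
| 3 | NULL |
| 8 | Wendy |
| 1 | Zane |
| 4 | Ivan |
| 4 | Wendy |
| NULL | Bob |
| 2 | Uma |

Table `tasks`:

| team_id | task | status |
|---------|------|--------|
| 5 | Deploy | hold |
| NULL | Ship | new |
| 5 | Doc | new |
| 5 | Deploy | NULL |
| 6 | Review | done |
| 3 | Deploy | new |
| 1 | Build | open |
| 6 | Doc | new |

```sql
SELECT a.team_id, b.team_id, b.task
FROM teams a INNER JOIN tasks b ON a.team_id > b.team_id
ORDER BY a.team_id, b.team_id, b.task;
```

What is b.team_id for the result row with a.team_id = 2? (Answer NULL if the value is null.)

INNER JOIN keeps only pairs where the ON condition holds.
Matching on a.team_id > b.team_id. A NULL in a compared column never satisfies the condition.
- a (team_id=4) pairs with 2 row(s) of b.
- a (team_id=3) pairs with 1 row(s) of b.
- a (team_id=3) pairs with 1 row(s) of b.
- a (team_id=8) pairs with 7 row(s) of b.
- a (team_id=1) has no partner → excluded.
- a (team_id=4) pairs with 2 row(s) of b.
- a (team_id=4) pairs with 2 row(s) of b.
- a (team_id=NULL) has no partner → excluded.
- a (team_id=2) pairs with 1 row(s) of b.

1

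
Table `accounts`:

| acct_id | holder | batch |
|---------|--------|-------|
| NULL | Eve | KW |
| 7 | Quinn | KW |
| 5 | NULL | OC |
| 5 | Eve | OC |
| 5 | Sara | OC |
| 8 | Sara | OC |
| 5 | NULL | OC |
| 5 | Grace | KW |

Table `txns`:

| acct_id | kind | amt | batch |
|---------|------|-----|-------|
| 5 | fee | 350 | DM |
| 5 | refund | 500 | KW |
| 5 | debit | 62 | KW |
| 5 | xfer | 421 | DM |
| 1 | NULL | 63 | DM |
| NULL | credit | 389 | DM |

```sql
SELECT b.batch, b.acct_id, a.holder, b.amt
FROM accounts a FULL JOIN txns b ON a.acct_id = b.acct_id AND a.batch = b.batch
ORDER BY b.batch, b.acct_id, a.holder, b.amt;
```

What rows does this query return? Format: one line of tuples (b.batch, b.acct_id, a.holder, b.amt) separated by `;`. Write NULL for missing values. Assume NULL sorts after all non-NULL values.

FULL OUTER JOIN keeps every row from both sides; unmatched rows get NULL for the other side's columns.
Matching on a.acct_id = b.acct_id AND a.batch = b.batch. A NULL in a compared column never satisfies the condition.
- a row (acct_id=NULL, batch=KW): no match → kept, b columns NULL.
- a row (acct_id=7, batch=KW): no match → kept, b columns NULL.
- a row (acct_id=5, batch=OC): no match → kept, b columns NULL.
- a row (acct_id=5, batch=OC): no match → kept, b columns NULL.
- a row (acct_id=5, batch=OC): no match → kept, b columns NULL.
- a row (acct_id=8, batch=OC): no match → kept, b columns NULL.
- a row (acct_id=5, batch=OC): no match → kept, b columns NULL.
- a row (acct_id=5, batch=KW): matches 2 b row(s) → 2 output row(s).
- 4 b row(s) had no a match → kept, a columns NULL.

(DM, 1, NULL, 63); (DM, 5, NULL, 350); (DM, 5, NULL, 421); (DM, NULL, NULL, 389); (KW, 5, Grace, 62); (KW, 5, Grace, 500); (NULL, NULL, Eve, NULL); (NULL, NULL, Eve, NULL); (NULL, NULL, Quinn, NULL); (NULL, NULL, Sara, NULL); (NULL, NULL, Sara, NULL); (NULL, NULL, NULL, NULL); (NULL, NULL, NULL, NULL)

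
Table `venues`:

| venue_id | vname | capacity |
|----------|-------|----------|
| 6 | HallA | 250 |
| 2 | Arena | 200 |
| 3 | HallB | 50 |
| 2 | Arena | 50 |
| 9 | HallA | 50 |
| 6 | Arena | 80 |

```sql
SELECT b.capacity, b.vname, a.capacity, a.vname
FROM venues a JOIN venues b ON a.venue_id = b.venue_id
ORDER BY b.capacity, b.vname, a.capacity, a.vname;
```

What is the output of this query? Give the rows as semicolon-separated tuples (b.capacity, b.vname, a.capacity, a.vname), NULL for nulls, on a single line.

INNER JOIN keeps only pairs where the ON condition holds.
Matching on a.venue_id = b.venue_id.
- a row (venue_id=6): matches 2 b row(s) → 2 output row(s).
- a row (venue_id=2): matches 2 b row(s) → 2 output row(s).
- a row (venue_id=3): matches 1 b row(s) → 1 output row(s).
- a row (venue_id=2): matches 2 b row(s) → 2 output row(s).
- a row (venue_id=9): matches 1 b row(s) → 1 output row(s).
- a row (venue_id=6): matches 2 b row(s) → 2 output row(s).
After projecting and ordering:
b.capacity | b.vname | a.capacity | a.vname
50 | Arena | 50 | Arena
50 | Arena | 200 | Arena
50 | HallA | 50 | HallA
50 | HallB | 50 | HallB
80 | Arena | 80 | Arena
80 | Arena | 250 | HallA
200 | Arena | 50 | Arena
200 | Arena | 200 | Arena
250 | HallA | 80 | Arena
250 | HallA | 250 | HallA

(50, Arena, 50, Arena); (50, Arena, 200, Arena); (50, HallA, 50, HallA); (50, HallB, 50, HallB); (80, Arena, 80, Arena); (80, Arena, 250, HallA); (200, Arena, 50, Arena); (200, Arena, 200, Arena); (250, HallA, 80, Arena); (250, HallA, 250, HallA)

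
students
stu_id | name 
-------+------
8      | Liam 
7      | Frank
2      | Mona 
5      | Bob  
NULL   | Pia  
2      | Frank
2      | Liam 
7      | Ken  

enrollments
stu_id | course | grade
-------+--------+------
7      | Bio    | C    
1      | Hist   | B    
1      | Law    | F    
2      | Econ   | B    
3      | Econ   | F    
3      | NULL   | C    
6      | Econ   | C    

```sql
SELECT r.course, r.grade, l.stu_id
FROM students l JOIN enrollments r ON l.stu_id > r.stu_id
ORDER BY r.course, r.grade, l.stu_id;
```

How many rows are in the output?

30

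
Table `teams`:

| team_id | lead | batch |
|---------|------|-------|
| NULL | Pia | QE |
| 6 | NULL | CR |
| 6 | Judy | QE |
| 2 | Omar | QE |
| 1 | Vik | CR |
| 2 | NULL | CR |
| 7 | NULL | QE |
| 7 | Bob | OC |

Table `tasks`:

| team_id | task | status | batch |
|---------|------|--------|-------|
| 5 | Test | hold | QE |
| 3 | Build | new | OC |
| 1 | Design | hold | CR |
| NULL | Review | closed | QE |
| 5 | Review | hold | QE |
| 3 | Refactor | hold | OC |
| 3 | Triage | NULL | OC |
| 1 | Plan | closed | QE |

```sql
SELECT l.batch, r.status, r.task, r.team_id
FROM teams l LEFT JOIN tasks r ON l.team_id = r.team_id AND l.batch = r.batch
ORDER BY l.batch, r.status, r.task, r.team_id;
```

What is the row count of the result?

8

LEFT JOIN keeps every row from `teams`; unmatched rows get NULL for `tasks`'s columns.
Matching on l.team_id = r.team_id AND l.batch = r.batch. A NULL in a compared column never satisfies the condition.
- l row (team_id=NULL, batch=QE): no match → kept, r columns NULL.
- l row (team_id=6, batch=CR): no match → kept, r columns NULL.
- l row (team_id=6, batch=QE): no match → kept, r columns NULL.
- l row (team_id=2, batch=QE): no match → kept, r columns NULL.
- l row (team_id=1, batch=CR): matches 1 r row(s) → 1 output row(s).
- l row (team_id=2, batch=CR): no match → kept, r columns NULL.
- l row (team_id=7, batch=QE): no match → kept, r columns NULL.
- l row (team_id=7, batch=OC): no match → kept, r columns NULL.
Total: 1 matched + 7 padded = 8 rows.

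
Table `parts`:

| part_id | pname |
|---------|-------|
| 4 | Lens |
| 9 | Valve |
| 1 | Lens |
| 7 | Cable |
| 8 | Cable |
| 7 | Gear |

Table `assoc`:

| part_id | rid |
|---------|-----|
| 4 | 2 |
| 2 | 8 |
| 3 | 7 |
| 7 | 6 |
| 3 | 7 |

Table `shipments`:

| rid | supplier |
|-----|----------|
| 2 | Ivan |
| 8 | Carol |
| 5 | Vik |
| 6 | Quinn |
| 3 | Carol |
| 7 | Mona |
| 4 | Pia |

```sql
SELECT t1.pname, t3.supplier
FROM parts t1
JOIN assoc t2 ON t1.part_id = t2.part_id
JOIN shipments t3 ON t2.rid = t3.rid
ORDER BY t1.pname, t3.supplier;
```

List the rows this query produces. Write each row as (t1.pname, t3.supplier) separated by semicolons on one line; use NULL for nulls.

Joins associate left-to-right: parts INNER JOIN assoc on part_id gives 3 intermediate row(s).
Then INNER JOIN `shipments t3` on rid: keep only rows whose t2.rid appears in t3.

(Cable, Quinn); (Gear, Quinn); (Lens, Ivan)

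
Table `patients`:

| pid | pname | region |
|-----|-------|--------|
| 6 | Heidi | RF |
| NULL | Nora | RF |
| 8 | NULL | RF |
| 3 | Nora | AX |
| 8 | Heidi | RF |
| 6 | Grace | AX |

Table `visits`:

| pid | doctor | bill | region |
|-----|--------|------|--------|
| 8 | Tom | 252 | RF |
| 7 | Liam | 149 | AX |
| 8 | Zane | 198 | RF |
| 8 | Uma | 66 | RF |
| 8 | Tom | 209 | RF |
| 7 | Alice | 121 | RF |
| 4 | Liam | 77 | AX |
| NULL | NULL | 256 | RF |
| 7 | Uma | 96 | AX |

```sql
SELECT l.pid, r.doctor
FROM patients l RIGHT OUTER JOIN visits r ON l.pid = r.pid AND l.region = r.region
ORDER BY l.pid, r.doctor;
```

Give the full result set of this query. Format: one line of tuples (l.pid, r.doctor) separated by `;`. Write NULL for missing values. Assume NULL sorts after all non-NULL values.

(8, Tom); (8, Tom); (8, Tom); (8, Tom); (8, Uma); (8, Uma); (8, Zane); (8, Zane); (NULL, Alice); (NULL, Liam); (NULL, Liam); (NULL, Uma); (NULL, NULL)

RIGHT JOIN keeps every row from `visits`; unmatched rows get NULL for `patients`'s columns.
Matching on l.pid = r.pid AND l.region = r.region. A NULL in a compared column never satisfies the condition.
- l row (pid=6, region=RF): no match.
- l row (pid=NULL, region=RF): no match.
- l row (pid=8, region=RF): matches 4 r row(s) → 4 output row(s).
- l row (pid=3, region=AX): no match.
- l row (pid=8, region=RF): matches 4 r row(s) → 4 output row(s).
- l row (pid=6, region=AX): no match.
- plus 5 unmatched r row(s), each kept with NULL l columns.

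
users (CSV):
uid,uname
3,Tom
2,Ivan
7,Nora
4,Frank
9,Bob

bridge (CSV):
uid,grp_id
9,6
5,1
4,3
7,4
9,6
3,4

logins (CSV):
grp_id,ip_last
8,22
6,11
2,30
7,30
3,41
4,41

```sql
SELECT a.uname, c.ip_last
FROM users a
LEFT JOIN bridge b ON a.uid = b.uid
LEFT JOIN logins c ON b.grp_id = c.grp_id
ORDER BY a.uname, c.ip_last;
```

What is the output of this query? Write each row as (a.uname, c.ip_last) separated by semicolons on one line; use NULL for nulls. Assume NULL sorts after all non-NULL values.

(Bob, 11); (Bob, 11); (Frank, 41); (Ivan, NULL); (Nora, 41); (Tom, 41)

Step 1 — a LEFT JOIN b on uid → 6 row(s).
Then LEFT JOIN `logins c` on grp_id: each of those 6 rows is kept; rows whose b.grp_id has no match in c get NULL for c's columns.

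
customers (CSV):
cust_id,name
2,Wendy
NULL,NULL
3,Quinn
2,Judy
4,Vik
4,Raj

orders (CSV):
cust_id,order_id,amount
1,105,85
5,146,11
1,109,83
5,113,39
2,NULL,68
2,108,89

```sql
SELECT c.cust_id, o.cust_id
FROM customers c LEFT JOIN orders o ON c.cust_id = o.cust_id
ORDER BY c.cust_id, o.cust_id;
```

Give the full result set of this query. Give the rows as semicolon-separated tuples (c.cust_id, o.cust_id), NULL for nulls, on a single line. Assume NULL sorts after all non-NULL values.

LEFT JOIN keeps every row from `customers`; unmatched rows get NULL for `orders`'s columns.
Matching on c.cust_id = o.cust_id. A NULL in a compared column never satisfies the condition.
Matched pairs: 4; unmatched c rows kept: 4.

(2, 2); (2, 2); (2, 2); (2, 2); (3, NULL); (4, NULL); (4, NULL); (NULL, NULL)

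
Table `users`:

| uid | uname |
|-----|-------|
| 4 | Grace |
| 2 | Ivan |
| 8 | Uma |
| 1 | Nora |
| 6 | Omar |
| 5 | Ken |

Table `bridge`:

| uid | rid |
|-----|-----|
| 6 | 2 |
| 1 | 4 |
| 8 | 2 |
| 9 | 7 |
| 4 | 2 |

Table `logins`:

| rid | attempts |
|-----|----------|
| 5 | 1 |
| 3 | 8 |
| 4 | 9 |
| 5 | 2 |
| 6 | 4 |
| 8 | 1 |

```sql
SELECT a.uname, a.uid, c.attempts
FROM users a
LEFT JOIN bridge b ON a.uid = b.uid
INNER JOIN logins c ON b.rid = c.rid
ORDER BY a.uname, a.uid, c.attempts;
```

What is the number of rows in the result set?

1

Joins associate left-to-right: users LEFT JOIN bridge on uid gives 6 intermediate row(s).
Then INNER JOIN `logins c` on rid: keep only rows whose b.rid appears in c.
Result: 1 row(s).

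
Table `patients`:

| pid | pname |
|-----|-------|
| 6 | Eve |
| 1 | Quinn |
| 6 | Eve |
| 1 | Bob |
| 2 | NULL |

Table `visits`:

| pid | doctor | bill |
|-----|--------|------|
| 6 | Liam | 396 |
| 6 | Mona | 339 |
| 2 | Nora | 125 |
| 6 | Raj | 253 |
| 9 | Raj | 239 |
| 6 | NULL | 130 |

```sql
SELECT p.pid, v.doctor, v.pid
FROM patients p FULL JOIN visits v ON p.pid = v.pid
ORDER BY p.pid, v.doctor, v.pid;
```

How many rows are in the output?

12

FULL OUTER JOIN keeps every row from both sides; unmatched rows get NULL for the other side's columns.
Matching on p.pid = v.pid.
Matched pairs: 9; unmatched p rows kept: 2; unmatched v rows kept: 1.
Total: 9 matched + 3 padded = 12 rows.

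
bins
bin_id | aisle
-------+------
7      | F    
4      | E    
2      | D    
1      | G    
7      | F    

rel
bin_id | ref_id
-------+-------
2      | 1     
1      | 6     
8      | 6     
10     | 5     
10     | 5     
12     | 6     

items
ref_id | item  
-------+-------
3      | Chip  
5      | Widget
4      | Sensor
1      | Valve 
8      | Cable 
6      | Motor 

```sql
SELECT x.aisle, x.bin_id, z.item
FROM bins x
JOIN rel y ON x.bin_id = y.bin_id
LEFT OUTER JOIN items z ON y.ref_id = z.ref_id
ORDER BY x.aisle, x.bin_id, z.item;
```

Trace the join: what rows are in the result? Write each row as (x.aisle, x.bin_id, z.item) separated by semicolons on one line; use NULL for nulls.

(D, 2, Valve); (G, 1, Motor)

Step 1 — x INNER JOIN y on bin_id → 2 row(s).
Then LEFT JOIN `items z` on ref_id: each of those 2 rows is kept; rows whose y.ref_id has no match in z get NULL for z's columns.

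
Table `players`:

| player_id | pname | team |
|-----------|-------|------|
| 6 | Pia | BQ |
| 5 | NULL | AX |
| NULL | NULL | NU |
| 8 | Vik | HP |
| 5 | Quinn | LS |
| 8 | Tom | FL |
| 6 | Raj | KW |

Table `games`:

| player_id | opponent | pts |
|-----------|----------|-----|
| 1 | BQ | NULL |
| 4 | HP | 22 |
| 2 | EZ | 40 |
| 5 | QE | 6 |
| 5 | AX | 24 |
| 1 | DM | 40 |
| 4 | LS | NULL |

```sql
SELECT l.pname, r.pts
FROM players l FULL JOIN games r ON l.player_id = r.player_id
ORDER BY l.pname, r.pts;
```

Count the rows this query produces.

14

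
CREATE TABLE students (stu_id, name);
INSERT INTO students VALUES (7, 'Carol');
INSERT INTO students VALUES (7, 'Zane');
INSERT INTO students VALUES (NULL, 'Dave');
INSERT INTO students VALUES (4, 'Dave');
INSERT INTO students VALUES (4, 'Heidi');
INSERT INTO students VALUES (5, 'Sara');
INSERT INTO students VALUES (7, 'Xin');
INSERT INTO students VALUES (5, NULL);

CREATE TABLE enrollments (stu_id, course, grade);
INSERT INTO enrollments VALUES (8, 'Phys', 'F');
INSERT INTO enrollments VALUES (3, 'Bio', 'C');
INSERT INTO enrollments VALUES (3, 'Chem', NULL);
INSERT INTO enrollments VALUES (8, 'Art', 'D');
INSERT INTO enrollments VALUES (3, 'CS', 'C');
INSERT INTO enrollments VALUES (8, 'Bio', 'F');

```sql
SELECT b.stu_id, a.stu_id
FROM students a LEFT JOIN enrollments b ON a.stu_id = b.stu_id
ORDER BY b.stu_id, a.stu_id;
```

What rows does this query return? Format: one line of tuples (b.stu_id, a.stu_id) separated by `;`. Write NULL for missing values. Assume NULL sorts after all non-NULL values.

LEFT JOIN keeps every row from `students`; unmatched rows get NULL for `enrollments`'s columns.
Matching on a.stu_id = b.stu_id. A NULL in a compared column never satisfies the condition.
Matched pairs: 0; unmatched a rows kept: 8.

(NULL, 4); (NULL, 4); (NULL, 5); (NULL, 5); (NULL, 7); (NULL, 7); (NULL, 7); (NULL, NULL)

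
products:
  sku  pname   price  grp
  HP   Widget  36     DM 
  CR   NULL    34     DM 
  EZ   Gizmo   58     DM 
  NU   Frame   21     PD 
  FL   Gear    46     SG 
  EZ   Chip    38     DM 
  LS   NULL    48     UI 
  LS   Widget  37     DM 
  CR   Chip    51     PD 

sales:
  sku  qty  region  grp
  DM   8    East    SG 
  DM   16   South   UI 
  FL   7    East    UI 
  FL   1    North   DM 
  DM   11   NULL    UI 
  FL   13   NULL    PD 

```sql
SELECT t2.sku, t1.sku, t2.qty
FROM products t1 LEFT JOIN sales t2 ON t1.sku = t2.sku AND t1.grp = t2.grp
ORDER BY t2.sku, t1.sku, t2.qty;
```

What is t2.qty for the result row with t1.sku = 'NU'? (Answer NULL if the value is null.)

LEFT JOIN keeps every row from `products`; unmatched rows get NULL for `sales`'s columns.
Matching on t1.sku = t2.sku AND t1.grp = t2.grp.
- sku=HP, grp=DM: no t2 row matches, row kept with t2 columns NULL.
- sku=CR, grp=DM: no t2 row matches, row kept with t2 columns NULL.
- sku=EZ, grp=DM: no t2 row matches, row kept with t2 columns NULL.
- sku=NU, grp=PD: no t2 row matches, row kept with t2 columns NULL.
- sku=FL, grp=SG: no t2 row matches, row kept with t2 columns NULL.
- sku=EZ, grp=DM: no t2 row matches, row kept with t2 columns NULL.
- sku=LS, grp=UI: no t2 row matches, row kept with t2 columns NULL.
- sku=LS, grp=DM: no t2 row matches, row kept with t2 columns NULL.
- sku=CR, grp=PD: no t2 row matches, row kept with t2 columns NULL.

NULL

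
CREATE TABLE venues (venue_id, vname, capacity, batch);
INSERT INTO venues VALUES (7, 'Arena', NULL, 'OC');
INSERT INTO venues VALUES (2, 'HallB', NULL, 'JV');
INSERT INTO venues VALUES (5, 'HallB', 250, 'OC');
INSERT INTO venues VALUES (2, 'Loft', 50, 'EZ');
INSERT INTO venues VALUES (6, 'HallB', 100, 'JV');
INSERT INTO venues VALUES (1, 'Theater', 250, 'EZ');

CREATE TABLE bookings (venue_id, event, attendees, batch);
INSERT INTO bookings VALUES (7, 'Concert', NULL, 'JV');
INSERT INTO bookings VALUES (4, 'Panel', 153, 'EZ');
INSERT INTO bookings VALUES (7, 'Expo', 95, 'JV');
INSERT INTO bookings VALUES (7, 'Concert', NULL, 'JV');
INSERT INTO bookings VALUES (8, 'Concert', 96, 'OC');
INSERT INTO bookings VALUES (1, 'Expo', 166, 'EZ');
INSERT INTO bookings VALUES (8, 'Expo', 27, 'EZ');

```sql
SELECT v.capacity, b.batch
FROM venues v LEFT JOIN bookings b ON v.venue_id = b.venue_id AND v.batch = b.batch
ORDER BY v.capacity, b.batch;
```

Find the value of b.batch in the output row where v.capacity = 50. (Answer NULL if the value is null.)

LEFT JOIN keeps every row from `venues`; unmatched rows get NULL for `bookings`'s columns.
Matching on v.venue_id = b.venue_id AND v.batch = b.batch.
- venue_id=7, batch=OC: no b row matches, row kept with b columns NULL.
- venue_id=2, batch=JV: no b row matches, row kept with b columns NULL.
- venue_id=5, batch=OC: no b row matches, row kept with b columns NULL.
- venue_id=2, batch=EZ: no b row matches, row kept with b columns NULL.
- venue_id=6, batch=JV: no b row matches, row kept with b columns NULL.
- venue_id=1, batch=EZ: 1 matching b row(s), so 1 row(s) emitted.

NULL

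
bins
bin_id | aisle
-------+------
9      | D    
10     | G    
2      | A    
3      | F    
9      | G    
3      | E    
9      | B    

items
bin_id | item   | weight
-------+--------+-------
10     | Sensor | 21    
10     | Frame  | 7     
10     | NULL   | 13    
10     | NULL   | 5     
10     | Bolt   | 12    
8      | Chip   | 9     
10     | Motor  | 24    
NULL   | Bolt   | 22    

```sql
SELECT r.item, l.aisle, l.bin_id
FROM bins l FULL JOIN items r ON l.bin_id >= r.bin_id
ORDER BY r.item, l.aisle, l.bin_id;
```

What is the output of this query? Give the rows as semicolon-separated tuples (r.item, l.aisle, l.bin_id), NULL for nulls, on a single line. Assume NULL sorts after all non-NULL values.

(Bolt, G, 10); (Bolt, NULL, NULL); (Chip, B, 9); (Chip, D, 9); (Chip, G, 9); (Chip, G, 10); (Frame, G, 10); (Motor, G, 10); (Sensor, G, 10); (NULL, A, 2); (NULL, E, 3); (NULL, F, 3); (NULL, G, 10); (NULL, G, 10)

FULL OUTER JOIN keeps every row from both sides; unmatched rows get NULL for the other side's columns.
Matching on l.bin_id >= r.bin_id. A NULL in a compared column never satisfies the condition.
Matched pairs: 10; unmatched l rows kept: 3; unmatched r rows kept: 1.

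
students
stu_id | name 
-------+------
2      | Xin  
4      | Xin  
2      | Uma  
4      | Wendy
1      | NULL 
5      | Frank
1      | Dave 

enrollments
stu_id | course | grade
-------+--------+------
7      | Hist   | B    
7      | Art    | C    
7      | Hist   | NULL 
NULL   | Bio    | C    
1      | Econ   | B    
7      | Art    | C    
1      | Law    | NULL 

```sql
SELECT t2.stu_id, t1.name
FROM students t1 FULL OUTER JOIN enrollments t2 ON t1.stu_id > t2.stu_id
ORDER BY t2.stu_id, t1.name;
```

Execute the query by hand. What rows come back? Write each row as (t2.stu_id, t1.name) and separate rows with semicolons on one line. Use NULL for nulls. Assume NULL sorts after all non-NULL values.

(1, Frank); (1, Frank); (1, Uma); (1, Uma); (1, Wendy); (1, Wendy); (1, Xin); (1, Xin); (1, Xin); (1, Xin); (7, NULL); (7, NULL); (7, NULL); (7, NULL); (NULL, Dave); (NULL, NULL); (NULL, NULL)

FULL OUTER JOIN keeps every row from both sides; unmatched rows get NULL for the other side's columns.
Matching on t1.stu_id > t2.stu_id. A NULL in a compared column never satisfies the condition.
Matched pairs: 10; unmatched t1 rows kept: 2; unmatched t2 rows kept: 5.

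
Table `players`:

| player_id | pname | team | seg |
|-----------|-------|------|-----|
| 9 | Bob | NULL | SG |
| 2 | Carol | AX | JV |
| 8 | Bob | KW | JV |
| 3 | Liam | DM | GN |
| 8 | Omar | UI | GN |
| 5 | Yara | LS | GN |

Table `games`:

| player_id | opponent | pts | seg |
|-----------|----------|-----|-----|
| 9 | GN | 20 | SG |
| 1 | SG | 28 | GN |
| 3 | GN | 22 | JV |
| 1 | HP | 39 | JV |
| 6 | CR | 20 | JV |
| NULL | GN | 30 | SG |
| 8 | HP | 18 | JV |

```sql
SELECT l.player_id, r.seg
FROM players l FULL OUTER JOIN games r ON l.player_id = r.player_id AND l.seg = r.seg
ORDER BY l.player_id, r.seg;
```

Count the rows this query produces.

FULL OUTER JOIN keeps every row from both sides; unmatched rows get NULL for the other side's columns.
Matching on l.player_id = r.player_id AND l.seg = r.seg. A NULL in a compared column never satisfies the condition.
- l row (player_id=9, seg=SG): matches 1 r row(s) → 1 output row(s).
- l row (player_id=2, seg=JV): no match → kept, r columns NULL.
- l row (player_id=8, seg=JV): matches 1 r row(s) → 1 output row(s).
- l row (player_id=3, seg=GN): no match → kept, r columns NULL.
- l row (player_id=8, seg=GN): no match → kept, r columns NULL.
- l row (player_id=5, seg=GN): no match → kept, r columns NULL.
- 5 r row(s) had no l match → kept, l columns NULL.
Total: 2 matched + 9 padded = 11 rows.

11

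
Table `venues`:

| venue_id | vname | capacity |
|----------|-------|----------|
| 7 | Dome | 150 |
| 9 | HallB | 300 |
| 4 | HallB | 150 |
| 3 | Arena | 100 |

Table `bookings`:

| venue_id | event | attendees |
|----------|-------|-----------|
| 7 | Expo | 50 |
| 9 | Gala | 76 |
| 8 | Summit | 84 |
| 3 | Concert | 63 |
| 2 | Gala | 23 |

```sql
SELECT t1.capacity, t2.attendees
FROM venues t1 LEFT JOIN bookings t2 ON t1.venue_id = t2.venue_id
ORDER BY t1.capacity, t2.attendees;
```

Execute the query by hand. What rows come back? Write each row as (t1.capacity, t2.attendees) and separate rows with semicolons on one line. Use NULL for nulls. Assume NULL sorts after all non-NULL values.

LEFT JOIN keeps every row from `venues`; unmatched rows get NULL for `bookings`'s columns.
Matching on t1.venue_id = t2.venue_id.
- t1[0] venue_id=7 → 1 match(es) in t2 → 1 row(s).
- t1[1] venue_id=9 → 1 match(es) in t2 → 1 row(s).
- t1[2] venue_id=4 → no match; kept with NULLs on the t2 side.
- t1[3] venue_id=3 → 1 match(es) in t2 → 1 row(s).
After projecting and ordering:
t1.capacity | t2.attendees
100 | 63
150 | 50
150 | NULL
300 | 76

(100, 63); (150, 50); (150, NULL); (300, 76)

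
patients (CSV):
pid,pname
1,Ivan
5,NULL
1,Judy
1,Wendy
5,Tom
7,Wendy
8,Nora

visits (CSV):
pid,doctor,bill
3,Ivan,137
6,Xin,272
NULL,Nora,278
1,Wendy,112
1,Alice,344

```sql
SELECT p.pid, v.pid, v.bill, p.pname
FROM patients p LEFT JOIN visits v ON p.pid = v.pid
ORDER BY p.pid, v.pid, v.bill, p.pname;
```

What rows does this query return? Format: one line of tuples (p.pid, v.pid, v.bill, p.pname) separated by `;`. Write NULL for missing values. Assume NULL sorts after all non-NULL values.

(1, 1, 112, Ivan); (1, 1, 112, Judy); (1, 1, 112, Wendy); (1, 1, 344, Ivan); (1, 1, 344, Judy); (1, 1, 344, Wendy); (5, NULL, NULL, Tom); (5, NULL, NULL, NULL); (7, NULL, NULL, Wendy); (8, NULL, NULL, Nora)

LEFT JOIN keeps every row from `patients`; unmatched rows get NULL for `visits`'s columns.
Matching on p.pid = v.pid. A NULL in a compared column never satisfies the condition.
Matched pairs: 6; unmatched p rows kept: 4.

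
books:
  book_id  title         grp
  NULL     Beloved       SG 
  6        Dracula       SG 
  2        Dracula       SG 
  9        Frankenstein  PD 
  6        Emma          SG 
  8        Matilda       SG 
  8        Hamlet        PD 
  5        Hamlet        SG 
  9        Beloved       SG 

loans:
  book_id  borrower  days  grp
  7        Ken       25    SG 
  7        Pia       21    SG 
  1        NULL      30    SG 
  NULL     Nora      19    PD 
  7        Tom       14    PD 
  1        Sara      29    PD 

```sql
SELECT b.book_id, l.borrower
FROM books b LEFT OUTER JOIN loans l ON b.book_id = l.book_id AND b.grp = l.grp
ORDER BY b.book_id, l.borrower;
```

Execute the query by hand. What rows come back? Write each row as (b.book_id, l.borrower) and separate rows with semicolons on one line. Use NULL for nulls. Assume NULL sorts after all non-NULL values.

LEFT JOIN keeps every row from `books`; unmatched rows get NULL for `loans`'s columns.
Matching on b.book_id = l.book_id AND b.grp = l.grp. A NULL in a compared column never satisfies the condition.
- b (book_id=NULL, grp=SG) has no partner → padded with NULL.
- b (book_id=6, grp=SG) has no partner → padded with NULL.
- b (book_id=2, grp=SG) has no partner → padded with NULL.
- b (book_id=9, grp=PD) has no partner → padded with NULL.
- b (book_id=6, grp=SG) has no partner → padded with NULL.
- b (book_id=8, grp=SG) has no partner → padded with NULL.
- b (book_id=8, grp=PD) has no partner → padded with NULL.
- b (book_id=5, grp=SG) has no partner → padded with NULL.
- b (book_id=9, grp=SG) has no partner → padded with NULL.
After projecting and ordering:
b.book_id | l.borrower
2 | NULL
5 | NULL
6 | NULL
6 | NULL
8 | NULL
8 | NULL
9 | NULL
9 | NULL
NULL | NULL

(2, NULL); (5, NULL); (6, NULL); (6, NULL); (8, NULL); (8, NULL); (9, NULL); (9, NULL); (NULL, NULL)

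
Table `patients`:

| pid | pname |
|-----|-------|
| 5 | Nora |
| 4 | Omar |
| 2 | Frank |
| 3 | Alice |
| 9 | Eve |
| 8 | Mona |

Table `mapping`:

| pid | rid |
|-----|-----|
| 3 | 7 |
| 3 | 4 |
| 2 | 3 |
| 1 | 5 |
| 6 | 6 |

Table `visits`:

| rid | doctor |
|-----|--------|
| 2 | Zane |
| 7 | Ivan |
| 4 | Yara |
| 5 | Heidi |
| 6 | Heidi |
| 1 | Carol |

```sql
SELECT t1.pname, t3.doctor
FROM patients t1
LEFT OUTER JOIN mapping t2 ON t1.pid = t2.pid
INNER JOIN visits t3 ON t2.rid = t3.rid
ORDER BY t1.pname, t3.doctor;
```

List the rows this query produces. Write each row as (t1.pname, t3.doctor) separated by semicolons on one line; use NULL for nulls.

(Alice, Ivan); (Alice, Yara)

Step 1 — t1 LEFT JOIN t2 on pid → 7 row(s).
Then INNER JOIN `visits t3` on rid: keep only rows whose t2.rid appears in t3.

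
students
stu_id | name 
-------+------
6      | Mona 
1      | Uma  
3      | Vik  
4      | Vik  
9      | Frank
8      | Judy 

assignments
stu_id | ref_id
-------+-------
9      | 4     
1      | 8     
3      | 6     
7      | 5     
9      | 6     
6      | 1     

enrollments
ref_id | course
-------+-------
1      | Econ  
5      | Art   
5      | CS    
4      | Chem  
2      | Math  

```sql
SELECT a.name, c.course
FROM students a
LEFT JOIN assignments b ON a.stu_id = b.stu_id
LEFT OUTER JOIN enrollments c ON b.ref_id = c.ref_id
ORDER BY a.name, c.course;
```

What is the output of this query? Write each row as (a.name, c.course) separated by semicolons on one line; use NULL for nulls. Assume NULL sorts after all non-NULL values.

(Frank, Chem); (Frank, NULL); (Judy, NULL); (Mona, Econ); (Uma, NULL); (Vik, NULL); (Vik, NULL)

Joins associate left-to-right: students LEFT JOIN assignments on stu_id gives 7 intermediate row(s).
Then LEFT JOIN `enrollments c` on ref_id: each of those 7 rows is kept; rows whose b.ref_id has no match in c get NULL for c's columns.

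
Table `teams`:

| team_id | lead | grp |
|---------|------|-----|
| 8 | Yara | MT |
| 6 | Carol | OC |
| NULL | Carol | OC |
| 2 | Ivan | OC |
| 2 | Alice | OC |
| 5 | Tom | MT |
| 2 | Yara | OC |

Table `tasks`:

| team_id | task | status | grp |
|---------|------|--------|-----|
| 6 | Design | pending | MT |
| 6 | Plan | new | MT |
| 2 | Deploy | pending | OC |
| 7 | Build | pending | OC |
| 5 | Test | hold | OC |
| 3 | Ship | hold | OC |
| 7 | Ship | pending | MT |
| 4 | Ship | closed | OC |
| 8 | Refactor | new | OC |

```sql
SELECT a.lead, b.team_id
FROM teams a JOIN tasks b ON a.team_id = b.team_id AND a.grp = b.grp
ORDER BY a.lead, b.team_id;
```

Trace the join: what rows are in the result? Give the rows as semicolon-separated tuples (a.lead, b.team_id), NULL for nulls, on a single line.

(Alice, 2); (Ivan, 2); (Yara, 2)

INNER JOIN keeps only pairs where the ON condition holds.
Matching on a.team_id = b.team_id AND a.grp = b.grp. A NULL in a compared column never satisfies the condition.
- team_id=8, grp=MT: no matching b row, dropped.
- team_id=6, grp=OC: no matching b row, dropped.
- team_id=NULL, grp=OC: no matching b row, dropped.
- team_id=2, grp=OC: 1 matching b row(s), so 1 row(s) emitted.
- team_id=2, grp=OC: 1 matching b row(s), so 1 row(s) emitted.
- team_id=5, grp=MT: no matching b row, dropped.
- team_id=2, grp=OC: 1 matching b row(s), so 1 row(s) emitted.
After projecting and ordering:
a.lead | b.team_id
Alice | 2
Ivan | 2
Yara | 2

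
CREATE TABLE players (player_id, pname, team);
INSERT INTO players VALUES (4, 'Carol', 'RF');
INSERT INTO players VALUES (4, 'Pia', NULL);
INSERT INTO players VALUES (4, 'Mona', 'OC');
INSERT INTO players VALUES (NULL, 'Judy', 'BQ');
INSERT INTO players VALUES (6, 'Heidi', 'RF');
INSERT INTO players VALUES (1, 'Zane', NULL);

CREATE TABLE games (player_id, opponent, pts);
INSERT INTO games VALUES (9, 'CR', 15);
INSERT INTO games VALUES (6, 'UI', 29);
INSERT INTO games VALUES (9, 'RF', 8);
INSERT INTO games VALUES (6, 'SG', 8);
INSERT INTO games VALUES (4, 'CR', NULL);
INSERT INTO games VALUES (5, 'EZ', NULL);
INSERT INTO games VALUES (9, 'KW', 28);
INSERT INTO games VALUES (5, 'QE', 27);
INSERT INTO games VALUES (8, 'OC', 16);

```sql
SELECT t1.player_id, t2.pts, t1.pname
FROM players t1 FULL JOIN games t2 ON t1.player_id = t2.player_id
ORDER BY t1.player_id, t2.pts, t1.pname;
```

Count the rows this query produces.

FULL OUTER JOIN keeps every row from both sides; unmatched rows get NULL for the other side's columns.
Matching on t1.player_id = t2.player_id. A NULL in a compared column never satisfies the condition.
Matched pairs: 5; unmatched t1 rows kept: 2; unmatched t2 rows kept: 6.
Total: 5 matched + 8 padded = 13 rows.

13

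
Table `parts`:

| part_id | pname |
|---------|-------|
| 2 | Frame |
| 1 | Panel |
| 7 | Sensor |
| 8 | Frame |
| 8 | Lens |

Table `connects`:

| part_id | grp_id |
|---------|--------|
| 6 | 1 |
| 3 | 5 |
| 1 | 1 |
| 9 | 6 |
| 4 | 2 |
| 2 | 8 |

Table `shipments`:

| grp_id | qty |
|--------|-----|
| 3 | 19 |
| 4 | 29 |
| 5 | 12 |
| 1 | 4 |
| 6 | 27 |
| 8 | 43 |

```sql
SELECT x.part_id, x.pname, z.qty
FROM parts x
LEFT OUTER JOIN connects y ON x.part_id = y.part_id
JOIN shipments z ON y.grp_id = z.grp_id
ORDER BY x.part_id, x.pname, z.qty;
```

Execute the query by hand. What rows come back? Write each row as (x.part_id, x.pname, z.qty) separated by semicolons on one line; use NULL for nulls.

Step 1 — x LEFT JOIN y on part_id → 5 row(s).
Then INNER JOIN `shipments z` on grp_id: keep only rows whose y.grp_id appears in z.

(1, Panel, 4); (2, Frame, 43)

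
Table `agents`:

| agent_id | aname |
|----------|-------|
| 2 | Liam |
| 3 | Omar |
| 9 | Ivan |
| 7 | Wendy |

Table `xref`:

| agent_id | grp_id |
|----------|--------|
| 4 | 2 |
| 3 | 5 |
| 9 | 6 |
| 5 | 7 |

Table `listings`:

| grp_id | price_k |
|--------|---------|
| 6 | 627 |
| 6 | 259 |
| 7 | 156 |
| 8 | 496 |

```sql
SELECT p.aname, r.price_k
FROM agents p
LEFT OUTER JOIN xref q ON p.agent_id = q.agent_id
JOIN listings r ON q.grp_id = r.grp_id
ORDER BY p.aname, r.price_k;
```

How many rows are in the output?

Joins associate left-to-right: agents LEFT JOIN xref on agent_id gives 4 intermediate row(s).
Then INNER JOIN `listings r` on grp_id: keep only rows whose q.grp_id appears in r.
Result: 2 row(s).

2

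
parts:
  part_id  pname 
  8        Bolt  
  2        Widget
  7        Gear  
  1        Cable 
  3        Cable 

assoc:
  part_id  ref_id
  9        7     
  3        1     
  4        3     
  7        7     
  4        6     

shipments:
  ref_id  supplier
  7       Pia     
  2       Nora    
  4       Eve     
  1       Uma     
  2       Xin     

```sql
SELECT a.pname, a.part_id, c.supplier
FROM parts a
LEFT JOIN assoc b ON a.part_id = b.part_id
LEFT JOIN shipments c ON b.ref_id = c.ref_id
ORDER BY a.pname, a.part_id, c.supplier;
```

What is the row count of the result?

5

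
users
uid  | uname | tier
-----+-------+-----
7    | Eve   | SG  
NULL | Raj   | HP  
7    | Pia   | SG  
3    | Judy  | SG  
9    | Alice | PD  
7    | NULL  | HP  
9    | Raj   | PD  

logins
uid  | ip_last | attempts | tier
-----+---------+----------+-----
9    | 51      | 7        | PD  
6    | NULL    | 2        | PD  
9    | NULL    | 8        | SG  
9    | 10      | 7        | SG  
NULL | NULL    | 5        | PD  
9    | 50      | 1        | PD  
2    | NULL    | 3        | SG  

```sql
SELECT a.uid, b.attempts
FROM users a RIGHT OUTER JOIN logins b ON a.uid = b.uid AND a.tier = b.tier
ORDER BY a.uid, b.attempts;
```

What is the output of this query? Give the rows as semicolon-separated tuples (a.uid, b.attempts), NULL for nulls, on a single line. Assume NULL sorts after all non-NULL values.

(9, 1); (9, 1); (9, 7); (9, 7); (NULL, 2); (NULL, 3); (NULL, 5); (NULL, 7); (NULL, 8)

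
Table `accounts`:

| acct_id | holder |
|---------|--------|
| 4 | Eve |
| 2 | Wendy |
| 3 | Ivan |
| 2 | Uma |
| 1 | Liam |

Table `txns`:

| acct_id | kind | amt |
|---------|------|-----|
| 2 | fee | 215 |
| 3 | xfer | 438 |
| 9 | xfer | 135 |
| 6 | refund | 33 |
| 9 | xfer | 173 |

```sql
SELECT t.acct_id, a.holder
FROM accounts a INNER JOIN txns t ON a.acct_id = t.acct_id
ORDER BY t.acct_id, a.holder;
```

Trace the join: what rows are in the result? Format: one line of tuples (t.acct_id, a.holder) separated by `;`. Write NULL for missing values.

(2, Uma); (2, Wendy); (3, Ivan)

INNER JOIN keeps only pairs where the ON condition holds.
Matching on a.acct_id = t.acct_id.
- a (acct_id=4) has no partner → excluded.
- a (acct_id=2) pairs with 1 row(s) of t.
- a (acct_id=3) pairs with 1 row(s) of t.
- a (acct_id=2) pairs with 1 row(s) of t.
- a (acct_id=1) has no partner → excluded.
After projecting and ordering:
t.acct_id | a.holder
2 | Uma
2 | Wendy
3 | Ivan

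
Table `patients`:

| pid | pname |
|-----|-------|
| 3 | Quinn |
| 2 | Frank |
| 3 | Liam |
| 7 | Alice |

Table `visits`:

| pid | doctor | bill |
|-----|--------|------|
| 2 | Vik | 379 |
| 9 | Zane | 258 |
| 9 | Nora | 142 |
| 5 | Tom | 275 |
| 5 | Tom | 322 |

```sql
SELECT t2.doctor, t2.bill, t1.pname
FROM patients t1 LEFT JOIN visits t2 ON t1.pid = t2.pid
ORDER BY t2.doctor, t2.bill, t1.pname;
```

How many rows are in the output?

4

LEFT JOIN keeps every row from `patients`; unmatched rows get NULL for `visits`'s columns.
Matching on t1.pid = t2.pid.
Matched pairs: 1; unmatched t1 rows kept: 3.
Total: 1 matched + 3 padded = 4 rows.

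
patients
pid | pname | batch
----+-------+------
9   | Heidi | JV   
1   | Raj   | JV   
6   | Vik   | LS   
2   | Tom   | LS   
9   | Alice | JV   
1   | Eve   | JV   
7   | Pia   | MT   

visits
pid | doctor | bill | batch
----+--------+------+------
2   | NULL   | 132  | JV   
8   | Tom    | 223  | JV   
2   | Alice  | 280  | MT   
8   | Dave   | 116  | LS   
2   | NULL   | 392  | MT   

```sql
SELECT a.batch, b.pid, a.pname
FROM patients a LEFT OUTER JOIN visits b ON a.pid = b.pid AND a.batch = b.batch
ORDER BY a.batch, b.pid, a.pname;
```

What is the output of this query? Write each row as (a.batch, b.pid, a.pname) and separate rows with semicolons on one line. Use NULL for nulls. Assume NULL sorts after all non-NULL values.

LEFT JOIN keeps every row from `patients`; unmatched rows get NULL for `visits`'s columns.
Matching on a.pid = b.pid AND a.batch = b.batch.
Matched pairs: 0; unmatched a rows kept: 7.

(JV, NULL, Alice); (JV, NULL, Eve); (JV, NULL, Heidi); (JV, NULL, Raj); (LS, NULL, Tom); (LS, NULL, Vik); (MT, NULL, Pia)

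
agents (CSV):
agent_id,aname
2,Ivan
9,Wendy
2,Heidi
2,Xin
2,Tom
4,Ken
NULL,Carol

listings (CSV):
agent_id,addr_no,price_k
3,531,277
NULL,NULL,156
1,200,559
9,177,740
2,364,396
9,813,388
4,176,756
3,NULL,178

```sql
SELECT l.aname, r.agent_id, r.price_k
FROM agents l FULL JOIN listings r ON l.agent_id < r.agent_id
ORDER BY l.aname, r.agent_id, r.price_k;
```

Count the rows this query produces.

27

FULL OUTER JOIN keeps every row from both sides; unmatched rows get NULL for the other side's columns.
Matching on l.agent_id < r.agent_id. A NULL in a compared column never satisfies the condition.
- l (agent_id=2) pairs with 5 row(s) of r.
- l (agent_id=9) has no partner → padded with NULL.
- l (agent_id=2) pairs with 5 row(s) of r.
- l (agent_id=2) pairs with 5 row(s) of r.
- l (agent_id=2) pairs with 5 row(s) of r.
- l (agent_id=4) pairs with 2 row(s) of r.
- l (agent_id=NULL) has no partner → padded with NULL.
- 3 r row(s) had no l match → kept, l columns NULL.
Total: 22 matched + 5 padded = 27 rows.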